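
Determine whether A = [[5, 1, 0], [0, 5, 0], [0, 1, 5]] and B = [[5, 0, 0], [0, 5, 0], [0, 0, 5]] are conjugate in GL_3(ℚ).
Both have characteristic polynomial (x - 5)^3, but the minimal polynomial of A is (x - 5)^2 while the minimal polynomial of B is x - 5. The minimal polynomial is a similarity invariant, so A and B are not similar.

No.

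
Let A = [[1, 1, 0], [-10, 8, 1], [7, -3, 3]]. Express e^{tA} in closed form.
e^{tA} = [[(-t^2 - 6*t + 2)*e^{4*t}/2, t*(t + 2)*e^{4*t}/2, t^2*e^{4*t}/2], [t*(-3*t - 20)*e^{4*t}/2, (3*t^2 + 8*t + 2)*e^{4*t}/2, t*(3*t + 2)*e^{4*t}/2], [t*(t + 7)*e^{4*t}, t*(-t - 3)*e^{4*t}, (-t^2 - t + 1)*e^{4*t}]]

A has Jordan form J = [[4, 1, 0], [0, 4, 1], [0, 0, 4]] with A = PJP^{-1}, so e^{tA} = P e^{tJ} P^{-1}.

For a Jordan block J_k(λ), e^{tJ_k(λ)} = e^{λt} · (I + tN + t^2 N^2/2! + ... + t^{k-1} N^{k-1}/(k-1)!) where N is the nilpotent superdiagonal part.

Assembling the blocks and conjugating back gives the entries of e^{tA} as shown above.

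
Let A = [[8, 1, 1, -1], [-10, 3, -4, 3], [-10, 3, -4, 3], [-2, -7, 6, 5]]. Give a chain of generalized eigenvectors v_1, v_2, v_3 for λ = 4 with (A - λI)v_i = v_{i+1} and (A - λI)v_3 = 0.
v_1 = [[0, 0, 0, 1]]^T, v_2 = [[-1, 3, 3, 1]]^T, v_3 = [[1, -2, -2, 0]]^T

We seek v_1 ∈ ker((A - 4I)^3) \ ker((A - 4I)^2), then set v_{i+1} = (A - 4I) v_i.

One such chain is v_1 = [[0, 0, 0, 1]]^T, v_2 = [[-1, 3, 3, 1]]^T, v_3 = [[1, -2, -2, 0]]^T. Check: (A - 4I) v_3 = [[0, 0, 0, 0]]^T = 0.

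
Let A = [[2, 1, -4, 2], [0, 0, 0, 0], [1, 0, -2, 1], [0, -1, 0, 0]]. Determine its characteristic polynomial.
χ_A(x) = x^4

xI - A = [[x - 2, -1, 4, -2], [0, x, 0, 0], [-1, 0, x + 2, -1], [0, 1, 0, x]].

Expanding det(xI - A) along the first row:
det(xI - A) = + (x - 2)·det([[x, 0, 0], [0, x + 2, -1], [1, 0, x]]) - (-1)·det([[0, 0, 0], [-1, x + 2, -1], [0, 0, x]]) + (4)·det([[0, x, 0], [-1, 0, -1], [0, 1, x]]) - (-2)·det([[0, x, 0], [-1, 0, x + 2], [0, 1, 0]]).

Evaluating gives χ_A(x) = x^4.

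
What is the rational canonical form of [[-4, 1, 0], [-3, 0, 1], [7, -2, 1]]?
R = [[0, 0, 2], [1, 0, -1], [0, 1, -3]]

The invariant factors of A (the non-unit diagonal entries of the Smith normal form of xI - A over ℚ[x]) are (x + 2)(x^2 + x - 1), each dividing the next. The characteristic polynomial is their product, (x + 2)(x^2 + x - 1).

The rational canonical form is the block-diagonal matrix of companion matrices C(f_i):
R = [[0, 0, 2], [1, 0, -1], [0, 1, -3]].

Note the characteristic polynomial does not split into linear factors over ℚ, so A has no Jordan form over ℚ; the rational canonical form exists over any field.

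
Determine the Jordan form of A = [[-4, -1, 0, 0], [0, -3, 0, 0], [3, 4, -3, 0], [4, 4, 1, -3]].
The characteristic polynomial is det(xI - A) = (x + 3)^3(x + 4), so the eigenvalues are -4 (algebraic multiplicity 1), -3 (algebraic multiplicity 3).

For λ = -4: algebraic multiplicity 1 gives one 1×1 block.

For λ = -3: rank(A + 3I) = 3, rank((A + 3I)^2) = 2, rank((A + 3I)^3) = 1. The eigenspace has dimension 4 - 3 = 1, so there is 1 Jordan block; the rank sequence gives block sizes [3].

Assembling the blocks gives the Jordan form J above.

J = [[-4, 0, 0, 0], [0, -3, 1, 0], [0, 0, -3, 1], [0, 0, 0, -3]]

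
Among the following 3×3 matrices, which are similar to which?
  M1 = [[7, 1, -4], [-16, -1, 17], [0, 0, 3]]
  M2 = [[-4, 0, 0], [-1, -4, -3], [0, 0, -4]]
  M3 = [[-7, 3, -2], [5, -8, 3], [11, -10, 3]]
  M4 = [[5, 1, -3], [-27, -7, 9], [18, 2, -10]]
3 classes: {M1}, {M2, M4}, {M3}

Characteristic polynomials: χ_{M1} = (x - 3)^3, χ_{M2} = (x + 4)^3, χ_{M3} = (x + 4)^3, χ_{M4} = (x + 4)^3.

{M1}: invariant factors (x - 3)^3.

{M2, M4}: invariant factors x + 4, (x + 4)^2.

{M3}: invariant factors (x + 4)^3.

Matrices are similar if and only if their invariant-factor lists agree; the partition into similarity classes is {M1}, {M2, M4}, {M3}.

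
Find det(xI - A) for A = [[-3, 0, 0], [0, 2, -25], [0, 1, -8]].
χ_A(x) = (x + 3)^3

xI - A = [[x + 3, 0, 0], [0, x - 2, 25], [0, -1, x + 8]].

Expanding det(xI - A) along the first row:
det(xI - A) = + (x + 3)·det([[x - 2, 25], [-1, x + 8]]) - (0)·det([[0, 25], [0, x + 8]]) + (0)·det([[0, x - 2], [0, -1]]).

Evaluating gives χ_A(x) = x^3 + 9x^2 + 27x + 27 = (x + 3)^3.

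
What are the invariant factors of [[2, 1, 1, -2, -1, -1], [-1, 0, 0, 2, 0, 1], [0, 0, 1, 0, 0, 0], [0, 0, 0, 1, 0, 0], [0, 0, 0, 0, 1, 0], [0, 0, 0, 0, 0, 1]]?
x - 1, x - 1, x - 1, (x - 1)^3

The Jordan structure of A has elementary divisors (x - 1)^3, (x - 1), (x - 1), (x - 1). Arranging the block sizes at each eigenvalue in decreasing order and taking row products gives the invariant factors.

Invariant factors (smallest first, each dividing the next): x - 1, x - 1, x - 1, (x - 1)^3.

Check: the last factor (x - 1)^3 is the minimal polynomial, and the product (x - 1)^6 is the characteristic polynomial.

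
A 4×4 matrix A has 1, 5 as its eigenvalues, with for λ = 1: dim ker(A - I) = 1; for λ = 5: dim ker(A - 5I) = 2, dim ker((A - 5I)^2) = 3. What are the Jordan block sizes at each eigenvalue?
Jordan blocks: (1, 1), (5, 2), (5, 1)

λ = 1: successive nullity increments [1] count blocks of size ≥ k; block sizes are [1].
λ = 5: successive nullity increments [2, 1] count blocks of size ≥ k; block sizes are [2, 1].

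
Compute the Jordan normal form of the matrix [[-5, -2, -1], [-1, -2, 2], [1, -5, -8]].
The characteristic polynomial is det(xI - A) = (x + 5)^3, so the eigenvalues are -5 (algebraic multiplicity 3).

For λ = -5: rank(A + 5I) = 2, rank((A + 5I)^2) = 1, rank((A + 5I)^3) = 0. The eigenspace has dimension 3 - 2 = 1, so there is 1 Jordan block; the rank sequence gives block sizes [3].

Assembling the blocks gives the Jordan form J above.

J = [[-5, 1, 0], [0, -5, 1], [0, 0, -5]]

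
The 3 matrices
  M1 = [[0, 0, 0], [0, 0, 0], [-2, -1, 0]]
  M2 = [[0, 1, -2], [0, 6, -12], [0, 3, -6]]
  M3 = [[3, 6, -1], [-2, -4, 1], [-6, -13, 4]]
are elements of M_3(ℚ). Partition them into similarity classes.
2 classes: {M1, M2}, {M3}

Characteristic polynomials: χ_{M1} = x^3, χ_{M2} = x^3, χ_{M3} = (x - 1)^3.

{M1, M2}: invariant factors x, x^2.

{M3}: invariant factors (x - 1)^3.

Matrices are similar if and only if their invariant-factor lists agree; the partition into similarity classes is {M1, M2}, {M3}.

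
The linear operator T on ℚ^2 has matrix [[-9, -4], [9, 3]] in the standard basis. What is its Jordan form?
The characteristic polynomial is det(xI - A) = (x + 3)^2, so the eigenvalues are -3 (algebraic multiplicity 2).

For λ = -3: rank(A + 3I) = 1, rank((A + 3I)^2) = 0. The eigenspace has dimension 2 - 1 = 1, so there is 1 Jordan block; the rank sequence gives block sizes [2].

Assembling the blocks gives the Jordan form J above.

J = [[-3, 1], [0, -3]]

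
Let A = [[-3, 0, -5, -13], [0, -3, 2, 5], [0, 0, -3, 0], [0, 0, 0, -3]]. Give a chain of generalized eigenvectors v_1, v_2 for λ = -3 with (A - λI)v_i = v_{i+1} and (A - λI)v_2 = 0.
We seek v_1 ∈ ker((A + 3I)^2) \ ker(A + 3I), then set v_{i+1} = (A + 3I) v_i.

One such chain is v_1 = [[-2, 0, 5, -2]]^T, v_2 = [[1, 0, 0, 0]]^T. Check: (A + 3I) v_2 = [[0, 0, 0, 0]]^T = 0.

v_1 = [[-2, 0, 5, -2]]^T, v_2 = [[1, 0, 0, 0]]^T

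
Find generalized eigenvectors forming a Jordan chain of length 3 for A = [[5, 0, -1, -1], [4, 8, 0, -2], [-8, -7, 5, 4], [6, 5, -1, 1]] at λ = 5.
We seek v_1 ∈ ker((A - 5I)^3) \ ker((A - 5I)^2), then set v_{i+1} = (A - 5I) v_i.

One such chain is v_1 = [[1, -2, 3, -2]]^T, v_2 = [[-1, 2, -2, 1]]^T, v_3 = [[1, 0, -2, 2]]^T. Check: (A - 5I) v_3 = [[0, 0, 0, 0]]^T = 0.

v_1 = [[1, -2, 3, -2]]^T, v_2 = [[-1, 2, -2, 1]]^T, v_3 = [[1, 0, -2, 2]]^T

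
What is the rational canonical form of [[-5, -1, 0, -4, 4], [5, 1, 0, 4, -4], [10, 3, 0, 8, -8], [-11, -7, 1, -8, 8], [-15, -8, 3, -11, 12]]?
The invariant factors of A (the non-unit diagonal entries of the Smith normal form of xI - A over ℚ[x]) are x(x^2 + 2)^2, each dividing the next. The characteristic polynomial is their product, x(x^2 + 2)^2.

The rational canonical form is the block-diagonal matrix of companion matrices C(f_i):
R = [[0, 0, 0, 0, 0], [1, 0, 0, 0, -4], [0, 1, 0, 0, 0], [0, 0, 1, 0, -4], [0, 0, 0, 1, 0]].

Note the characteristic polynomial does not split into linear factors over ℚ, so A has no Jordan form over ℚ; the rational canonical form exists over any field.

R = [[0, 0, 0, 0, 0], [1, 0, 0, 0, -4], [0, 1, 0, 0, 0], [0, 0, 1, 0, -4], [0, 0, 0, 1, 0]]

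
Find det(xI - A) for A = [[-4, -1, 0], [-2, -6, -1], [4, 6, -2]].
xI - A = [[x + 4, 1, 0], [2, x + 6, 1], [-4, -6, x + 2]].

Expanding det(xI - A) along the first row:
det(xI - A) = + (x + 4)·det([[x + 6, 1], [-6, x + 2]]) - (1)·det([[2, 1], [-4, x + 2]]) + (0)·det([[2, x + 6], [-4, -6]]).

Evaluating gives χ_A(x) = x^3 + 12x^2 + 48x + 64 = (x + 4)^3.

χ_A(x) = (x + 4)^3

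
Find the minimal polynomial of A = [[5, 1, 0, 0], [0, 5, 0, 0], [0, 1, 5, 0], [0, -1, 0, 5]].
The characteristic polynomial factors as (x - 5)^4. The minimal polynomial is ∏(x - λ)^{k_λ} where k_λ is the size of the largest Jordan block at λ.

For λ = 5: rank(A - 5I) = 1, and the largest Jordan block has size 2 (the smallest k with rank((A - 5I)^k) = rank((A - 5I)^(k+1))).

So m_A(x) = (x - 5)^2.

m_A(x) = (x - 5)^2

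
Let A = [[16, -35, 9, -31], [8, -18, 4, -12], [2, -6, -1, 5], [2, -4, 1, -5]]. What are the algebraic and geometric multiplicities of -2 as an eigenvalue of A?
algebraic multiplicity 4, geometric multiplicity 2

The characteristic polynomial is (x + 2)^4, so the factor x + 2 appears with exponent 4: the algebraic multiplicity is 4.

rank(A + 2I) = 2, so the eigenspace has dimension 4 - 2 = 2: the geometric multiplicity is 2.

Since 2 < 4, A is not diagonalizable.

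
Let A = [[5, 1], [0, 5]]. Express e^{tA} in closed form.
A has Jordan form J = [[5, 1], [0, 5]] with A = PJP^{-1}, so e^{tA} = P e^{tJ} P^{-1}.

For a Jordan block J_k(λ), e^{tJ_k(λ)} = e^{λt} · (I + tN + t^2 N^2/2! + ... + t^{k-1} N^{k-1}/(k-1)!) where N is the nilpotent superdiagonal part.

Assembling the blocks and conjugating back gives the entries of e^{tA} as shown above.

e^{tA} = [[e^{5*t}, t*e^{5*t}], [0, e^{5*t}]]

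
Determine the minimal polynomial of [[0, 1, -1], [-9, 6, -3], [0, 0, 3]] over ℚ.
The characteristic polynomial factors as (x - 3)^3. The minimal polynomial is ∏(x - λ)^{k_λ} where k_λ is the size of the largest Jordan block at λ.

For λ = 3: rank(A - 3I) = 1, and the largest Jordan block has size 2 (the smallest k with rank((A - 3I)^k) = rank((A - 3I)^(k+1))).

So m_A(x) = (x - 3)^2.

m_A(x) = (x - 3)^2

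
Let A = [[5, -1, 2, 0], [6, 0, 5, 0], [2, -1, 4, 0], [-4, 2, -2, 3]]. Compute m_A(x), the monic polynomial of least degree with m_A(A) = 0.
The characteristic polynomial factors as (x - 3)^4. The minimal polynomial is ∏(x - λ)^{k_λ} where k_λ is the size of the largest Jordan block at λ.

For λ = 3: rank(A - 3I) = 2, and the largest Jordan block has size 3 (the smallest k with rank((A - 3I)^k) = rank((A - 3I)^(k+1))).

So m_A(x) = (x - 3)^3.

m_A(x) = (x - 3)^3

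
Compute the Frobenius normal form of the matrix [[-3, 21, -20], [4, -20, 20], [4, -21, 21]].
The invariant factors of A (the non-unit diagonal entries of the Smith normal form of xI - A over ℚ[x]) are x - 1, (x - 1)(x + 4), each dividing the next. The characteristic polynomial is their product, (x - 1)^2(x + 4).

The rational canonical form is the block-diagonal matrix of companion matrices C(f_i):
R = [[1, 0, 0], [0, 0, 4], [0, 1, -3]].

R = [[1, 0, 0], [0, 0, 4], [0, 1, -3]]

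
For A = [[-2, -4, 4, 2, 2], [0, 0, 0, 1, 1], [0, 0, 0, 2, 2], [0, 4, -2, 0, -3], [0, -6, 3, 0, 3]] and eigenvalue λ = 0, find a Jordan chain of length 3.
v_1 = [[0, -1, -1, 1, -1]]^T, v_2 = [[0, 0, 0, 1, 0]]^T, v_3 = [[2, 1, 2, 0, 0]]^T

We seek v_1 ∈ ker(A^3) \ ker(A^2), then set v_{i+1} = A v_i.

One such chain is v_1 = [[0, -1, -1, 1, -1]]^T, v_2 = [[0, 0, 0, 1, 0]]^T, v_3 = [[2, 1, 2, 0, 0]]^T. Check: A v_3 = [[0, 0, 0, 0, 0]]^T = 0.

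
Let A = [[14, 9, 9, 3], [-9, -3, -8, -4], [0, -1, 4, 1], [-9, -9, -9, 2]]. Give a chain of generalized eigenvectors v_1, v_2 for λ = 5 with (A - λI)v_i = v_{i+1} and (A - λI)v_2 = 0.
v_1 = [[3, -3, 1, -3]]^T, v_2 = [[0, 1, -1, 0]]^T

We seek v_1 ∈ ker((A - 5I)^2) \ ker(A - 5I), then set v_{i+1} = (A - 5I) v_i.

One such chain is v_1 = [[3, -3, 1, -3]]^T, v_2 = [[0, 1, -1, 0]]^T. Check: (A - 5I) v_2 = [[0, 0, 0, 0]]^T = 0.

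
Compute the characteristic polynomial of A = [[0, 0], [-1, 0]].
χ_A(x) = x^2

xI - A = [[x, 0], [1, x]].

Expanding det(xI - A) along the first row:
det(xI - A) = + (x)·det([[x]]) - (0)·det([[1]]).

Evaluating gives χ_A(x) = x^2.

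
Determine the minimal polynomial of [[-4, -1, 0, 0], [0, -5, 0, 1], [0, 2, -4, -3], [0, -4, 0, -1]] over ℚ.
m_A(x) = (x + 3)^2(x + 4)

The characteristic polynomial factors as (x + 3)^2(x + 4)^2. The minimal polynomial is ∏(x - λ)^{k_λ} where k_λ is the size of the largest Jordan block at λ.

For λ = -4: rank(A + 4I) = 2, and the largest Jordan block has size 1 (the smallest k with rank((A + 4I)^k) = rank((A + 4I)^(k+1))).
For λ = -3: rank(A + 3I) = 3, and the largest Jordan block has size 2 (the smallest k with rank((A + 3I)^k) = rank((A + 3I)^(k+1))).

So m_A(x) = (x + 3)^2(x + 4).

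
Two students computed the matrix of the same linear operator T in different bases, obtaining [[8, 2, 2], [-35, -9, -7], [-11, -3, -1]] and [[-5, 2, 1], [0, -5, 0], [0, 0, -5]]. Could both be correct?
No.

trace(A) = -2 but trace(B) = -15. The trace is a similarity invariant, so A and B are not similar.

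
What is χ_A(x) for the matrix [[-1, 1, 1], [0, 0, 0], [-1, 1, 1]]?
χ_A(x) = x^3

xI - A = [[x + 1, -1, -1], [0, x, 0], [1, -1, x - 1]].

Expanding det(xI - A) along the first row:
det(xI - A) = + (x + 1)·det([[x, 0], [-1, x - 1]]) - (-1)·det([[0, 0], [1, x - 1]]) + (-1)·det([[0, x], [1, -1]]).

Evaluating gives χ_A(x) = x^3.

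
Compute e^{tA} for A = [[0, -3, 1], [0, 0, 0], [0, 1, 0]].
e^{tA} = [[1, t*(t - 6)/2, t], [0, 1, 0], [0, t, 1]]

A has Jordan form J = [[0, 1, 0], [0, 0, 1], [0, 0, 0]] with A = PJP^{-1}, so e^{tA} = P e^{tJ} P^{-1}.

For a Jordan block J_k(λ), e^{tJ_k(λ)} = e^{λt} · (I + tN + t^2 N^2/2! + ... + t^{k-1} N^{k-1}/(k-1)!) where N is the nilpotent superdiagonal part.

Assembling the blocks and conjugating back gives the entries of e^{tA} as shown above.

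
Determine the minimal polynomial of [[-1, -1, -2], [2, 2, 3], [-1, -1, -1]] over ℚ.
The characteristic polynomial factors as x^3. The minimal polynomial is ∏(x - λ)^{k_λ} where k_λ is the size of the largest Jordan block at λ.

For λ = 0: rank(A) = 2, and the largest Jordan block has size 3 (the smallest k with rank(A^k) = rank(A^(k+1))).

So m_A(x) = x^3.

m_A(x) = x^3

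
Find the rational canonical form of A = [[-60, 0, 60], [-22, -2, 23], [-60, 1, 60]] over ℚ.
R = [[0, 0, 60], [1, 0, 23], [0, 1, -2]]

The invariant factors of A (the non-unit diagonal entries of the Smith normal form of xI - A over ℚ[x]) are (x - 5)(x + 3)(x + 4), each dividing the next. The characteristic polynomial is their product, (x - 5)(x + 3)(x + 4).

The rational canonical form is the block-diagonal matrix of companion matrices C(f_i):
R = [[0, 0, 60], [1, 0, 23], [0, 1, -2]].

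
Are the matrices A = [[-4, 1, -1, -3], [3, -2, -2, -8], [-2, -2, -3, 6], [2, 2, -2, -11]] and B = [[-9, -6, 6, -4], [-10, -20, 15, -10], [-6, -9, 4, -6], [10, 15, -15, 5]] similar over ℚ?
No.

Both have characteristic polynomial (x + 5)^4, but the minimal polynomial of A is (x + 5)^3 while the minimal polynomial of B is (x + 5)^2. The minimal polynomial is a similarity invariant, so A and B are not similar.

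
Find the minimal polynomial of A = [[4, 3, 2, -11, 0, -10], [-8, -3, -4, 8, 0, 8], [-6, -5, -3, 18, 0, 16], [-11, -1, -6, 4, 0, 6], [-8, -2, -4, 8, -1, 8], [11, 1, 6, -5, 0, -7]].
m_A(x) = (x + 1)^2

The characteristic polynomial factors as (x + 1)^6. The minimal polynomial is ∏(x - λ)^{k_λ} where k_λ is the size of the largest Jordan block at λ.

For λ = -1: rank(A + I) = 2, and the largest Jordan block has size 2 (the smallest k with rank((A + I)^k) = rank((A + I)^(k+1))).

So m_A(x) = (x + 1)^2.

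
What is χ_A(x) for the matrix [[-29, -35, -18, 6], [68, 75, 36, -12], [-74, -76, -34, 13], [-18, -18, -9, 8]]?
xI - A = [[x + 29, 35, 18, -6], [-68, x - 75, -36, 12], [74, 76, x + 34, -13], [18, 18, 9, x - 8]].

Expanding det(xI - A) along the first row:
det(xI - A) = + (x + 29)·det([[x - 75, -36, 12], [76, x + 34, -13], [18, 9, x - 8]]) - (35)·det([[-68, -36, 12], [74, x + 34, -13], [18, 9, x - 8]]) + (18)·det([[-68, x - 75, 12], [74, 76, -13], [18, 18, x - 8]]) - (-6)·det([[-68, x - 75, -36], [74, 76, x + 34], [18, 18, 9]]).

Evaluating gives χ_A(x) = x^4 - 20x^3 + 150x^2 - 500x + 625 = (x - 5)^4.

χ_A(x) = (x - 5)^4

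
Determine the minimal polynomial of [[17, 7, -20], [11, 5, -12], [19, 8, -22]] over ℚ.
m_A(x) = x^3

The characteristic polynomial factors as x^3. The minimal polynomial is ∏(x - λ)^{k_λ} where k_λ is the size of the largest Jordan block at λ.

For λ = 0: rank(A) = 2, and the largest Jordan block has size 3 (the smallest k with rank(A^k) = rank(A^(k+1))).

So m_A(x) = x^3.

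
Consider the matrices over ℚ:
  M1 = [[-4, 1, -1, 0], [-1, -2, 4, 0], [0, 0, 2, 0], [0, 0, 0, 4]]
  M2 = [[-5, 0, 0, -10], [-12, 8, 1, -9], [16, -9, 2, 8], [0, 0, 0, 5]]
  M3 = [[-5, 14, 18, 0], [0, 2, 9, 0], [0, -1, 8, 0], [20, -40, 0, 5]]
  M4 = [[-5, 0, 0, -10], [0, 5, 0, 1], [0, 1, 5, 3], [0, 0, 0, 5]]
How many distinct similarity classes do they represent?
Characteristic polynomials: χ_{M1} = (x - 4)(x - 2)(x + 3)^2, χ_{M2} = (x - 5)^3(x + 5), χ_{M3} = (x - 5)^3(x + 5), χ_{M4} = (x - 5)^3(x + 5).

{M1}: invariant factors (x - 4)(x - 2)(x + 3)^2.

{M2, M4}: invariant factors (x - 5)^3(x + 5).

{M3}: invariant factors x - 5, (x - 5)^2(x + 5).

Matrices are similar if and only if their invariant-factor lists agree; the partition into similarity classes is {M1}, {M2, M4}, {M3}.

3 classes: {M1}, {M2, M4}, {M3}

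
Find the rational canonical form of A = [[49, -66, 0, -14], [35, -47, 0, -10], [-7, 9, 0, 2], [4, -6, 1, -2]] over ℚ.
R = [[0, 0, 0, 0], [1, 0, 0, -2], [0, 1, 0, 3], [0, 0, 1, 0]]

The invariant factors of A (the non-unit diagonal entries of the Smith normal form of xI - A over ℚ[x]) are x(x - 1)^2(x + 2), each dividing the next. The characteristic polynomial is their product, x(x - 1)^2(x + 2).

The rational canonical form is the block-diagonal matrix of companion matrices C(f_i):
R = [[0, 0, 0, 0], [1, 0, 0, -2], [0, 1, 0, 3], [0, 0, 1, 0]].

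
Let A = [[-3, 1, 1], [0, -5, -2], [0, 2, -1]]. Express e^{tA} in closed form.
e^{tA} = [[e^{-3*t}, t*e^{-3*t}, t*e^{-3*t}], [0, (1 - 2*t)*e^{-3*t}, -2*t*e^{-3*t}], [0, 2*t*e^{-3*t}, (2*t + 1)*e^{-3*t}]]

A has Jordan form J = [[-3, 1, 0], [0, -3, 0], [0, 0, -3]] with A = PJP^{-1}, so e^{tA} = P e^{tJ} P^{-1}.

For a Jordan block J_k(λ), e^{tJ_k(λ)} = e^{λt} · (I + tN + t^2 N^2/2! + ... + t^{k-1} N^{k-1}/(k-1)!) where N is the nilpotent superdiagonal part.

Assembling the blocks and conjugating back gives the entries of e^{tA} as shown above.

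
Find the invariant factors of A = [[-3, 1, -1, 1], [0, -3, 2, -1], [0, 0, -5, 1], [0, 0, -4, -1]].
(x + 3)^2, (x + 3)^2

The Jordan structure of A has elementary divisors (x + 3)^2, (x + 3)^2. Arranging the block sizes at each eigenvalue in decreasing order and taking row products gives the invariant factors.

Invariant factors (smallest first, each dividing the next): (x + 3)^2, (x + 3)^2.

Check: the last factor (x + 3)^2 is the minimal polynomial, and the product (x + 3)^4 is the characteristic polynomial.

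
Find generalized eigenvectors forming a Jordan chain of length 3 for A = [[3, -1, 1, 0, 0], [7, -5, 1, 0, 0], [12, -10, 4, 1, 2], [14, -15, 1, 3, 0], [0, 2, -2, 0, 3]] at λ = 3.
v_1 = [[-1, -1, -1, 0, 2]]^T, v_2 = [[0, 0, 1, 0, 0]]^T, v_3 = [[1, 1, 1, 1, -2]]^T

We seek v_1 ∈ ker((A - 3I)^3) \ ker((A - 3I)^2), then set v_{i+1} = (A - 3I) v_i.

One such chain is v_1 = [[-1, -1, -1, 0, 2]]^T, v_2 = [[0, 0, 1, 0, 0]]^T, v_3 = [[1, 1, 1, 1, -2]]^T. Check: (A - 3I) v_3 = [[0, 0, 0, 0, 0]]^T = 0.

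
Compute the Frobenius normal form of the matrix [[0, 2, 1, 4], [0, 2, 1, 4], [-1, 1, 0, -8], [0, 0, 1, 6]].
R = [[2, 0, 0, 0], [0, 0, 0, 0], [0, 1, 0, -8], [0, 0, 1, 6]]

The invariant factors of A (the non-unit diagonal entries of the Smith normal form of xI - A over ℚ[x]) are x - 2, x(x - 4)(x - 2), each dividing the next. The characteristic polynomial is their product, x(x - 4)(x - 2)^2.

The rational canonical form is the block-diagonal matrix of companion matrices C(f_i):
R = [[2, 0, 0, 0], [0, 0, 0, 0], [0, 1, 0, -8], [0, 0, 1, 6]].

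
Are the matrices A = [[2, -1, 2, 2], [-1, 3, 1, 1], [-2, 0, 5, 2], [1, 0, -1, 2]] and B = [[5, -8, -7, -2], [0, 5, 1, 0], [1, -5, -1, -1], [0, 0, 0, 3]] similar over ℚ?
Yes.

Two matrices over a field are similar if and only if they have the same invariant factors.

Both A and B have characteristic polynomial (x - 3)^4 and minimal polynomial (x - 3)^3. Computing further, both have invariant factors x - 3, (x - 3)^3. Hence A and B are similar.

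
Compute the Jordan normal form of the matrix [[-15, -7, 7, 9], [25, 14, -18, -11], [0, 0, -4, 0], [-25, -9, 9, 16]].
J = [[-4, 0, 0, 0], [0, 5, 1, 0], [0, 0, 5, 1], [0, 0, 0, 5]]

The characteristic polynomial is det(xI - A) = (x - 5)^3(x + 4), so the eigenvalues are -4 (algebraic multiplicity 1), 5 (algebraic multiplicity 3).

For λ = -4: algebraic multiplicity 1 gives one 1×1 block.

For λ = 5: rank(A - 5I) = 3, rank((A - 5I)^2) = 2, rank((A - 5I)^3) = 1. The eigenspace has dimension 4 - 3 = 1, so there is 1 Jordan block; the rank sequence gives block sizes [3].

Assembling the blocks gives the Jordan form J above.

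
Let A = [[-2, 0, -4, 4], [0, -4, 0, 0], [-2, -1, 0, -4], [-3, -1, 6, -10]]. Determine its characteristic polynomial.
xI - A = [[x + 2, 0, 4, -4], [0, x + 4, 0, 0], [2, 1, x, 4], [3, 1, -6, x + 10]].

Expanding det(xI - A) along the first row:
det(xI - A) = + (x + 2)·det([[x + 4, 0, 0], [1, x, 4], [1, -6, x + 10]]) - (0)·det([[0, 0, 0], [2, x, 4], [3, -6, x + 10]]) + (4)·det([[0, x + 4, 0], [2, 1, 4], [3, 1, x + 10]]) - (-4)·det([[0, x + 4, 0], [2, 1, x], [3, 1, -6]]).

Evaluating gives χ_A(x) = x^4 + 16x^3 + 96x^2 + 256x + 256 = (x + 4)^4.

χ_A(x) = (x + 4)^4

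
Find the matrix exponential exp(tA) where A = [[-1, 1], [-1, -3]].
e^{tA} = [[(t + 1)*e^{-2*t}, t*e^{-2*t}], [-t*e^{-2*t}, (1 - t)*e^{-2*t}]]

A has Jordan form J = [[-2, 1], [0, -2]] with A = PJP^{-1}, so e^{tA} = P e^{tJ} P^{-1}.

For a Jordan block J_k(λ), e^{tJ_k(λ)} = e^{λt} · (I + tN + t^2 N^2/2! + ... + t^{k-1} N^{k-1}/(k-1)!) where N is the nilpotent superdiagonal part.

Assembling the blocks and conjugating back gives the entries of e^{tA} as shown above.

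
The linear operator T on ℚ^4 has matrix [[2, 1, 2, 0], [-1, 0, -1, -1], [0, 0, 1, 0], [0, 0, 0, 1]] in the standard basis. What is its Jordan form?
J = [[1, 1, 0, 0], [0, 1, 1, 0], [0, 0, 1, 0], [0, 0, 0, 1]]

The characteristic polynomial is det(xI - A) = (x - 1)^4, so the eigenvalues are 1 (algebraic multiplicity 4).

For λ = 1: rank(A - I) = 2, rank((A - I)^2) = 1, rank((A - I)^3) = 0. The eigenspace has dimension 4 - 2 = 2, so there are 2 Jordan blocks; the rank sequence gives block sizes [3, 1].

Assembling the blocks gives the Jordan form J above.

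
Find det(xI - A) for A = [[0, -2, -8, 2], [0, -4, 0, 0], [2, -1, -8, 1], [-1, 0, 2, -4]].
xI - A = [[x, 2, 8, -2], [0, x + 4, 0, 0], [-2, 1, x + 8, -1], [1, 0, -2, x + 4]].

Expanding det(xI - A) along the first row:
det(xI - A) = + (x)·det([[x + 4, 0, 0], [1, x + 8, -1], [0, -2, x + 4]]) - (2)·det([[0, 0, 0], [-2, x + 8, -1], [1, -2, x + 4]]) + (8)·det([[0, x + 4, 0], [-2, 1, -1], [1, 0, x + 4]]) - (-2)·det([[0, x + 4, 0], [-2, 1, x + 8], [1, 0, -2]]).

Evaluating gives χ_A(x) = x^4 + 16x^3 + 96x^2 + 256x + 256 = (x + 4)^4.

χ_A(x) = (x + 4)^4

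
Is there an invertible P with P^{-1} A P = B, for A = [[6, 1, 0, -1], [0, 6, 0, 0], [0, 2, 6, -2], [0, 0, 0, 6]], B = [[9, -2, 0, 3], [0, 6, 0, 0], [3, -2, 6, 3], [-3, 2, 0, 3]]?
Two matrices over a field are similar if and only if they have the same invariant factors.

Both A and B have characteristic polynomial (x - 6)^4 and minimal polynomial (x - 6)^2. Computing further, both have invariant factors x - 6, x - 6, (x - 6)^2. Hence A and B are similar.

Yes.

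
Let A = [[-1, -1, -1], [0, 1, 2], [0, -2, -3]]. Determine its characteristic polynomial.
χ_A(x) = (x + 1)^3

xI - A = [[x + 1, 1, 1], [0, x - 1, -2], [0, 2, x + 3]].

Expanding det(xI - A) along the first row:
det(xI - A) = + (x + 1)·det([[x - 1, -2], [2, x + 3]]) - (1)·det([[0, -2], [0, x + 3]]) + (1)·det([[0, x - 1], [0, 2]]).

Evaluating gives χ_A(x) = x^3 + 3x^2 + 3x + 1 = (x + 1)^3.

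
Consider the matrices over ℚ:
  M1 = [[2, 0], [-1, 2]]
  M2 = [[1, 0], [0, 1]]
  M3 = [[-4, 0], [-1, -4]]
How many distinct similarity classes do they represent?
Characteristic polynomials: χ_{M1} = (x - 2)^2, χ_{M2} = (x - 1)^2, χ_{M3} = (x + 4)^2.

{M1}: invariant factors (x - 2)^2.

{M2}: invariant factors x - 1, x - 1.

{M3}: invariant factors (x + 4)^2.

Matrices are similar if and only if their invariant-factor lists agree; the partition into similarity classes is {M1}, {M2}, {M3}.

3 classes: {M1}, {M2}, {M3}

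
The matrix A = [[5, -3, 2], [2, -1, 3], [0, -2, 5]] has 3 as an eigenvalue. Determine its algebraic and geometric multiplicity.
The characteristic polynomial is (x - 3)^3, so the factor x - 3 appears with exponent 3: the algebraic multiplicity is 3.

rank(A - 3I) = 2, so the eigenspace has dimension 3 - 2 = 1: the geometric multiplicity is 1.

Since 1 < 3, A is not diagonalizable.

algebraic multiplicity 3, geometric multiplicity 1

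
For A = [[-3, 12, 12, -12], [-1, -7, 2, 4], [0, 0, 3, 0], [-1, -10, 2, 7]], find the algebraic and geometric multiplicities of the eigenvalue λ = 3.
algebraic multiplicity 2, geometric multiplicity 2

The characteristic polynomial is (x - 3)^2(x + 3)^2, so the factor x - 3 appears with exponent 2: the algebraic multiplicity is 2.

rank(A - 3I) = 2, so the eigenspace has dimension 4 - 2 = 2: the geometric multiplicity is 2.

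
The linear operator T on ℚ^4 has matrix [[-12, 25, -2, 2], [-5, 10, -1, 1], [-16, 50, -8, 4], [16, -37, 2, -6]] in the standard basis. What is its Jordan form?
J = [[-4, 1, 0, 0], [0, -4, 1, 0], [0, 0, -4, 0], [0, 0, 0, -4]]

The characteristic polynomial is det(xI - A) = (x + 4)^4, so the eigenvalues are -4 (algebraic multiplicity 4).

For λ = -4: rank(A + 4I) = 2, rank((A + 4I)^2) = 1, rank((A + 4I)^3) = 0. The eigenspace has dimension 4 - 2 = 2, so there are 2 Jordan blocks; the rank sequence gives block sizes [3, 1].

Assembling the blocks gives the Jordan form J above.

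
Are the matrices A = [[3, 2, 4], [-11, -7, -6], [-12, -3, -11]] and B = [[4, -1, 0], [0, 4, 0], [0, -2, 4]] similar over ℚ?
trace(A) = -15 but trace(B) = 12. The trace is a similarity invariant, so A and B are not similar.

No.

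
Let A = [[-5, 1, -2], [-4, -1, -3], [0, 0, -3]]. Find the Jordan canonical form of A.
The characteristic polynomial is det(xI - A) = (x + 3)^3, so the eigenvalues are -3 (algebraic multiplicity 3).

For λ = -3: rank(A + 3I) = 2, rank((A + 3I)^2) = 1, rank((A + 3I)^3) = 0. The eigenspace has dimension 3 - 2 = 1, so there is 1 Jordan block; the rank sequence gives block sizes [3].

Assembling the blocks gives the Jordan form J above.

J = [[-3, 1, 0], [0, -3, 1], [0, 0, -3]]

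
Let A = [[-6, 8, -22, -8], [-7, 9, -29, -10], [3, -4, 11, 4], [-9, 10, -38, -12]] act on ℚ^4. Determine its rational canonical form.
R = [[0, 0, 0, 0], [1, 0, 0, 0], [0, 1, 0, 3], [0, 0, 1, 2]]

The invariant factors of A (the non-unit diagonal entries of the Smith normal form of xI - A over ℚ[x]) are x^2(x - 3)(x + 1), each dividing the next. The characteristic polynomial is their product, x^2(x - 3)(x + 1).

The rational canonical form is the block-diagonal matrix of companion matrices C(f_i):
R = [[0, 0, 0, 0], [1, 0, 0, 0], [0, 1, 0, 3], [0, 0, 1, 2]].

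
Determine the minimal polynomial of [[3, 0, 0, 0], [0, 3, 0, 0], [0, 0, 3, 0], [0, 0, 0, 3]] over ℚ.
The characteristic polynomial factors as (x - 3)^4. The minimal polynomial is ∏(x - λ)^{k_λ} where k_λ is the size of the largest Jordan block at λ.

For λ = 3: rank(A - 3I) = 0, and the largest Jordan block has size 1 (the smallest k with rank((A - 3I)^k) = rank((A - 3I)^(k+1))).

So m_A(x) = x - 3.

m_A(x) = x - 3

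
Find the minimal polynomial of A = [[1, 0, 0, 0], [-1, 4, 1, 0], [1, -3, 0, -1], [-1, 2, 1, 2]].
The characteristic polynomial factors as (x - 2)^3(x - 1). The minimal polynomial is ∏(x - λ)^{k_λ} where k_λ is the size of the largest Jordan block at λ.

For λ = 1: rank(A - I) = 3, and the largest Jordan block has size 1 (the smallest k with rank((A - I)^k) = rank((A - I)^(k+1))).
For λ = 2: rank(A - 2I) = 3, and the largest Jordan block has size 3 (the smallest k with rank((A - 2I)^k) = rank((A - 2I)^(k+1))).

So m_A(x) = (x - 2)^3(x - 1).

m_A(x) = (x - 2)^3(x - 1)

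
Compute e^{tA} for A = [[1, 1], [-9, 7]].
A has Jordan form J = [[4, 1], [0, 4]] with A = PJP^{-1}, so e^{tA} = P e^{tJ} P^{-1}.

For a Jordan block J_k(λ), e^{tJ_k(λ)} = e^{λt} · (I + tN + t^2 N^2/2! + ... + t^{k-1} N^{k-1}/(k-1)!) where N is the nilpotent superdiagonal part.

Assembling the blocks and conjugating back gives the entries of e^{tA} as shown above.

e^{tA} = [[(1 - 3*t)*e^{4*t}, t*e^{4*t}], [-9*t*e^{4*t}, (3*t + 1)*e^{4*t}]]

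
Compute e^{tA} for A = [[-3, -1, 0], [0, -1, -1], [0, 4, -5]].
A has Jordan form J = [[-3, 1, 0], [0, -3, 1], [0, 0, -3]] with A = PJP^{-1}, so e^{tA} = P e^{tJ} P^{-1}.

For a Jordan block J_k(λ), e^{tJ_k(λ)} = e^{λt} · (I + tN + t^2 N^2/2! + ... + t^{k-1} N^{k-1}/(k-1)!) where N is the nilpotent superdiagonal part.

Assembling the blocks and conjugating back gives the entries of e^{tA} as shown above.

e^{tA} = [[e^{-3*t}, t*(-t - 1)*e^{-3*t}, t^2*e^{-3*t}/2], [0, (2*t + 1)*e^{-3*t}, -t*e^{-3*t}], [0, 4*t*e^{-3*t}, (1 - 2*t)*e^{-3*t}]]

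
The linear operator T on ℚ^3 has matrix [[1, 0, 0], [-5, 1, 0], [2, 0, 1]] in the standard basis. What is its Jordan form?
The characteristic polynomial is det(xI - A) = (x - 1)^3, so the eigenvalues are 1 (algebraic multiplicity 3).

For λ = 1: rank(A - I) = 1, rank((A - I)^2) = 0. The eigenspace has dimension 3 - 1 = 2, so there are 2 Jordan blocks; the rank sequence gives block sizes [2, 1].

Assembling the blocks gives the Jordan form J above.

J = [[1, 1, 0], [0, 1, 0], [0, 0, 1]]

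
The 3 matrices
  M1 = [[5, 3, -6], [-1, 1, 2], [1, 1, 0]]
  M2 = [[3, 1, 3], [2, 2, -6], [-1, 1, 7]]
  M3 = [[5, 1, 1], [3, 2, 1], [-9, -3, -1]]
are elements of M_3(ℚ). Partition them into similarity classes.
3 classes: {M1}, {M2}, {M3}

Characteristic polynomials: χ_{M1} = (x - 2)^3, χ_{M2} = (x - 4)^3, χ_{M3} = (x - 2)^3.

{M1}: invariant factors x - 2, (x - 2)^2.

{M2}: invariant factors x - 4, (x - 4)^2.

{M3}: invariant factors (x - 2)^3.

Matrices are similar if and only if their invariant-factor lists agree; the partition into similarity classes is {M1}, {M2}, {M3}.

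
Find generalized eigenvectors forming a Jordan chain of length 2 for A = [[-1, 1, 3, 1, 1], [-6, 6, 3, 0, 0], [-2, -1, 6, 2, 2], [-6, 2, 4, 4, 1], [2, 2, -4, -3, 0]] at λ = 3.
We seek v_1 ∈ ker((A - 3I)^2) \ ker(A - 3I), then set v_{i+1} = (A - 3I) v_i.

One such chain is v_1 = [[0, 1, 0, 0, 0]]^T, v_2 = [[1, 3, -1, 2, 2]]^T. Check: (A - 3I) v_2 = [[0, 0, 0, 0, 0]]^T = 0.

v_1 = [[0, 1, 0, 0, 0]]^T, v_2 = [[1, 3, -1, 2, 2]]^T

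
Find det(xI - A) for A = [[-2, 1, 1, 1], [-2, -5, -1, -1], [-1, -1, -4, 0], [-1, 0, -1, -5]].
χ_A(x) = (x + 4)^4

xI - A = [[x + 2, -1, -1, -1], [2, x + 5, 1, 1], [1, 1, x + 4, 0], [1, 0, 1, x + 5]].

Expanding det(xI - A) along the first row:
det(xI - A) = + (x + 2)·det([[x + 5, 1, 1], [1, x + 4, 0], [0, 1, x + 5]]) - (-1)·det([[2, 1, 1], [1, x + 4, 0], [1, 1, x + 5]]) + (-1)·det([[2, x + 5, 1], [1, 1, 0], [1, 0, x + 5]]) - (-1)·det([[2, x + 5, 1], [1, 1, x + 4], [1, 0, 1]]).

Evaluating gives χ_A(x) = x^4 + 16x^3 + 96x^2 + 256x + 256 = (x + 4)^4.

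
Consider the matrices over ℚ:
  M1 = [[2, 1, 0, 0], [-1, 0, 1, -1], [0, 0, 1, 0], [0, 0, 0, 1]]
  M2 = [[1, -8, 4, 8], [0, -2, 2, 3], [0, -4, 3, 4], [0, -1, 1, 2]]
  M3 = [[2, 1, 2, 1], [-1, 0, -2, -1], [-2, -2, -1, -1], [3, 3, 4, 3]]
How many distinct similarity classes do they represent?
Characteristic polynomials: χ_{M1} = (x - 1)^4, χ_{M2} = (x - 1)^4, χ_{M3} = (x - 1)^4.

{M1, M2, M3}: invariant factors x - 1, (x - 1)^3.

Matrices are similar if and only if their invariant-factor lists agree; the partition into similarity classes is {M1, M2, M3}.

1 class: {M1, M2, M3}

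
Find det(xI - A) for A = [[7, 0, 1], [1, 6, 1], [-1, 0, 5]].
xI - A = [[x - 7, 0, -1], [-1, x - 6, -1], [1, 0, x - 5]].

Expanding det(xI - A) along the first row:
det(xI - A) = + (x - 7)·det([[x - 6, -1], [0, x - 5]]) - (0)·det([[-1, -1], [1, x - 5]]) + (-1)·det([[-1, x - 6], [1, 0]]).

Evaluating gives χ_A(x) = x^3 - 18x^2 + 108x - 216 = (x - 6)^3.

χ_A(x) = (x - 6)^3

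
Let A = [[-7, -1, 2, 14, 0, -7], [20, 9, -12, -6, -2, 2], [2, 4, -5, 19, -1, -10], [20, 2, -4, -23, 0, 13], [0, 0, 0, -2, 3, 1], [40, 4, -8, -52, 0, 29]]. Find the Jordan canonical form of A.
J = [[-3, 1, 0, 0, 0, 0], [0, -3, 0, 0, 0, 0], [0, 0, 3, 1, 0, 0], [0, 0, 0, 3, 0, 0], [0, 0, 0, 0, 3, 1], [0, 0, 0, 0, 0, 3]]

The characteristic polynomial is det(xI - A) = (x - 3)^4(x + 3)^2, so the eigenvalues are -3 (algebraic multiplicity 2), 3 (algebraic multiplicity 4).

For λ = -3: rank(A + 3I) = 5, rank((A + 3I)^2) = 4. The eigenspace has dimension 6 - 5 = 1, so there is 1 Jordan block; the rank sequence gives block sizes [2].

For λ = 3: rank(A - 3I) = 4, rank((A - 3I)^2) = 2. The eigenspace has dimension 6 - 4 = 2, so there are 2 Jordan blocks; the rank sequence gives block sizes [2, 2].

Assembling the blocks gives the Jordan form J above.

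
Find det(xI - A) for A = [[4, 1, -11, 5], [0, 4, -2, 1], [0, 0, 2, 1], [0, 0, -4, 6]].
χ_A(x) = (x - 4)^4

xI - A = [[x - 4, -1, 11, -5], [0, x - 4, 2, -1], [0, 0, x - 2, -1], [0, 0, 4, x - 6]].

Expanding det(xI - A) along the first row:
det(xI - A) = + (x - 4)·det([[x - 4, 2, -1], [0, x - 2, -1], [0, 4, x - 6]]) - (-1)·det([[0, 2, -1], [0, x - 2, -1], [0, 4, x - 6]]) + (11)·det([[0, x - 4, -1], [0, 0, -1], [0, 0, x - 6]]) - (-5)·det([[0, x - 4, 2], [0, 0, x - 2], [0, 0, 4]]).

Evaluating gives χ_A(x) = x^4 - 16x^3 + 96x^2 - 256x + 256 = (x - 4)^4.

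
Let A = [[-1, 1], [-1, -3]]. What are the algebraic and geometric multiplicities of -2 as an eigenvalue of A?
algebraic multiplicity 2, geometric multiplicity 1

The characteristic polynomial is (x + 2)^2, so the factor x + 2 appears with exponent 2: the algebraic multiplicity is 2.

rank(A + 2I) = 1, so the eigenspace has dimension 2 - 1 = 1: the geometric multiplicity is 1.

Since 1 < 2, A is not diagonalizable.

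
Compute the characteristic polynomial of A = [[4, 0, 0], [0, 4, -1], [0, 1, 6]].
xI - A = [[x - 4, 0, 0], [0, x - 4, 1], [0, -1, x - 6]].

Expanding det(xI - A) along the first row:
det(xI - A) = + (x - 4)·det([[x - 4, 1], [-1, x - 6]]) - (0)·det([[0, 1], [0, x - 6]]) + (0)·det([[0, x - 4], [0, -1]]).

Evaluating gives χ_A(x) = x^3 - 14x^2 + 65x - 100 = (x - 5)^2(x - 4).

χ_A(x) = (x - 5)^2(x - 4)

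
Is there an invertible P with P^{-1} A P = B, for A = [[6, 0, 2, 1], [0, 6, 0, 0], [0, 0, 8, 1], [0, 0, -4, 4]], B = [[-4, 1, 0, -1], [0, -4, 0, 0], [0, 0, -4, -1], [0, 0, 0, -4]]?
trace(A) = 24 but trace(B) = -16. The trace is a similarity invariant, so A and B are not similar.

No.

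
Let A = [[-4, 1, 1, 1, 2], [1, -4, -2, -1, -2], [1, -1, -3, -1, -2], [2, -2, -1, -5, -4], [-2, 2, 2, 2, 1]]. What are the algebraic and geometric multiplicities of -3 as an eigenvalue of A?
algebraic multiplicity 5, geometric multiplicity 3

The characteristic polynomial is (x + 3)^5, so the factor x + 3 appears with exponent 5: the algebraic multiplicity is 5.

rank(A + 3I) = 2, so the eigenspace has dimension 5 - 2 = 3: the geometric multiplicity is 3.

Since 3 < 5, A is not diagonalizable.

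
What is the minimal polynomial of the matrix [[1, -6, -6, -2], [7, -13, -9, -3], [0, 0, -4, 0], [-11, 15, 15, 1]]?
The characteristic polynomial factors as (x + 3)(x + 4)^3. The minimal polynomial is ∏(x - λ)^{k_λ} where k_λ is the size of the largest Jordan block at λ.

For λ = -4: rank(A + 4I) = 2, and the largest Jordan block has size 2 (the smallest k with rank((A + 4I)^k) = rank((A + 4I)^(k+1))).
For λ = -3: rank(A + 3I) = 3, and the largest Jordan block has size 1 (the smallest k with rank((A + 3I)^k) = rank((A + 3I)^(k+1))).

So m_A(x) = (x + 3)(x + 4)^2.

m_A(x) = (x + 3)(x + 4)^2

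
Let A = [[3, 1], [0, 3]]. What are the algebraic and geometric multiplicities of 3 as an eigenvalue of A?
The characteristic polynomial is (x - 3)^2, so the factor x - 3 appears with exponent 2: the algebraic multiplicity is 2.

rank(A - 3I) = 1, so the eigenspace has dimension 2 - 1 = 1: the geometric multiplicity is 1.

Since 1 < 2, A is not diagonalizable.

algebraic multiplicity 2, geometric multiplicity 1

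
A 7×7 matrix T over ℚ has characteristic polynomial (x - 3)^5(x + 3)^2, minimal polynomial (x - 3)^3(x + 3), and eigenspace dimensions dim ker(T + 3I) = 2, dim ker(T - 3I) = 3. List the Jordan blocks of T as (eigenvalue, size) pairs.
λ = -3: algebraic multiplicity 2 (exponent in χ_T), largest block size 1 (exponent in m_T), 2 blocks (geometric multiplicity). These force block sizes [1, 1].
λ = 3: algebraic multiplicity 5 (exponent in χ_T), largest block size 3 (exponent in m_T), 3 blocks (geometric multiplicity). These force block sizes [3, 1, 1].

Jordan blocks: (-3, 1), (-3, 1), (3, 3), (3, 1), (3, 1)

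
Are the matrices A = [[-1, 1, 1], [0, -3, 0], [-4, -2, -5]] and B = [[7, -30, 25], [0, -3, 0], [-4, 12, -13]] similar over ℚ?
Yes.

Two matrices over a field are similar if and only if they have the same invariant factors.

Both A and B have characteristic polynomial (x + 3)^3 and minimal polynomial (x + 3)^2. Computing further, both have invariant factors x + 3, (x + 3)^2. Hence A and B are similar.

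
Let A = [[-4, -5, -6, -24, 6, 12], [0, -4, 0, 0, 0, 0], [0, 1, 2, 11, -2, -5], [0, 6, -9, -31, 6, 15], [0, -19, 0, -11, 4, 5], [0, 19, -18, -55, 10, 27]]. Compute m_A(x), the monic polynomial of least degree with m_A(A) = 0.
m_A(x) = (x - 2)(x + 1)^2(x + 4)^2

The characteristic polynomial factors as (x - 2)^2(x + 1)^2(x + 4)^2. The minimal polynomial is ∏(x - λ)^{k_λ} where k_λ is the size of the largest Jordan block at λ.

For λ = -4: rank(A + 4I) = 5, and the largest Jordan block has size 2 (the smallest k with rank((A + 4I)^k) = rank((A + 4I)^(k+1))).
For λ = -1: rank(A + I) = 5, and the largest Jordan block has size 2 (the smallest k with rank((A + I)^k) = rank((A + I)^(k+1))).
For λ = 2: rank(A - 2I) = 4, and the largest Jordan block has size 1 (the smallest k with rank((A - 2I)^k) = rank((A - 2I)^(k+1))).

So m_A(x) = (x - 2)(x + 1)^2(x + 4)^2.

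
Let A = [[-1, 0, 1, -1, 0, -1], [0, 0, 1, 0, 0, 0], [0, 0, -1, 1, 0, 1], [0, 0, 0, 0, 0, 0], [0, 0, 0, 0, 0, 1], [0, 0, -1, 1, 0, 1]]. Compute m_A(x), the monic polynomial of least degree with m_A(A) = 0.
The characteristic polynomial factors as x^5(x + 1). The minimal polynomial is ∏(x - λ)^{k_λ} where k_λ is the size of the largest Jordan block at λ.

For λ = -1: rank(A + I) = 5, and the largest Jordan block has size 1 (the smallest k with rank((A + I)^k) = rank((A + I)^(k+1))).
For λ = 0: rank(A) = 4, and the largest Jordan block has size 3 (the smallest k with rank(A^k) = rank(A^(k+1))).

So m_A(x) = x^3(x + 1).

m_A(x) = x^3(x + 1)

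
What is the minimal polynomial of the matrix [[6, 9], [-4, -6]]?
m_A(x) = x^2

The characteristic polynomial factors as x^2. The minimal polynomial is ∏(x - λ)^{k_λ} where k_λ is the size of the largest Jordan block at λ.

For λ = 0: rank(A) = 1, and the largest Jordan block has size 2 (the smallest k with rank(A^k) = rank(A^(k+1))).

So m_A(x) = x^2.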